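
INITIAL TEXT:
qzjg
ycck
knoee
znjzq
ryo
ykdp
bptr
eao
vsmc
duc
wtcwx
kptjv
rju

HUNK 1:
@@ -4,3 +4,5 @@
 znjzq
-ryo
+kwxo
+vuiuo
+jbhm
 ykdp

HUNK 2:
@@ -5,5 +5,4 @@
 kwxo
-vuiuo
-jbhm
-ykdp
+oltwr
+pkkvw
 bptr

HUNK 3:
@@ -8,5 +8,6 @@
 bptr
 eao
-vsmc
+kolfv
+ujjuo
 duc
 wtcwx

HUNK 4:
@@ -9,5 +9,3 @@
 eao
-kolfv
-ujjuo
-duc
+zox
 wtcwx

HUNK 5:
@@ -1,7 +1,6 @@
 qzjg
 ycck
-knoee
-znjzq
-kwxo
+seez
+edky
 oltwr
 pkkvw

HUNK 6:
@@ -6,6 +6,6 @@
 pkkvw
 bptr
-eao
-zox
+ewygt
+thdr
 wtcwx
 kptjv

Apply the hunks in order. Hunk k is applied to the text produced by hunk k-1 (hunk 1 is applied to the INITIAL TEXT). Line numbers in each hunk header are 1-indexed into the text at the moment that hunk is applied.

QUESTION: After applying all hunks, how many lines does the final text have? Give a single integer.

Hunk 1: at line 4 remove [ryo] add [kwxo,vuiuo,jbhm] -> 15 lines: qzjg ycck knoee znjzq kwxo vuiuo jbhm ykdp bptr eao vsmc duc wtcwx kptjv rju
Hunk 2: at line 5 remove [vuiuo,jbhm,ykdp] add [oltwr,pkkvw] -> 14 lines: qzjg ycck knoee znjzq kwxo oltwr pkkvw bptr eao vsmc duc wtcwx kptjv rju
Hunk 3: at line 8 remove [vsmc] add [kolfv,ujjuo] -> 15 lines: qzjg ycck knoee znjzq kwxo oltwr pkkvw bptr eao kolfv ujjuo duc wtcwx kptjv rju
Hunk 4: at line 9 remove [kolfv,ujjuo,duc] add [zox] -> 13 lines: qzjg ycck knoee znjzq kwxo oltwr pkkvw bptr eao zox wtcwx kptjv rju
Hunk 5: at line 1 remove [knoee,znjzq,kwxo] add [seez,edky] -> 12 lines: qzjg ycck seez edky oltwr pkkvw bptr eao zox wtcwx kptjv rju
Hunk 6: at line 6 remove [eao,zox] add [ewygt,thdr] -> 12 lines: qzjg ycck seez edky oltwr pkkvw bptr ewygt thdr wtcwx kptjv rju
Final line count: 12

Answer: 12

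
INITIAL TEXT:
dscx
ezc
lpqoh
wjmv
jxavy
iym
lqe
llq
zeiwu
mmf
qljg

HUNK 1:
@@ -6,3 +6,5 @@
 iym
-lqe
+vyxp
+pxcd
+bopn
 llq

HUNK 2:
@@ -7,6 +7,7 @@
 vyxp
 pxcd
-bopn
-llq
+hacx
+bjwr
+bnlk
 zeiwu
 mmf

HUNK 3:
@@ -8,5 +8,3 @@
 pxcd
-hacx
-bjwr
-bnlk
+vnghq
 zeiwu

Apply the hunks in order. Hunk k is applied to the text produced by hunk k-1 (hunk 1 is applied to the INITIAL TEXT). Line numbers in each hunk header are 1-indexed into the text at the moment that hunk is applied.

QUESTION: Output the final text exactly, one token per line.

Answer: dscx
ezc
lpqoh
wjmv
jxavy
iym
vyxp
pxcd
vnghq
zeiwu
mmf
qljg

Derivation:
Hunk 1: at line 6 remove [lqe] add [vyxp,pxcd,bopn] -> 13 lines: dscx ezc lpqoh wjmv jxavy iym vyxp pxcd bopn llq zeiwu mmf qljg
Hunk 2: at line 7 remove [bopn,llq] add [hacx,bjwr,bnlk] -> 14 lines: dscx ezc lpqoh wjmv jxavy iym vyxp pxcd hacx bjwr bnlk zeiwu mmf qljg
Hunk 3: at line 8 remove [hacx,bjwr,bnlk] add [vnghq] -> 12 lines: dscx ezc lpqoh wjmv jxavy iym vyxp pxcd vnghq zeiwu mmf qljg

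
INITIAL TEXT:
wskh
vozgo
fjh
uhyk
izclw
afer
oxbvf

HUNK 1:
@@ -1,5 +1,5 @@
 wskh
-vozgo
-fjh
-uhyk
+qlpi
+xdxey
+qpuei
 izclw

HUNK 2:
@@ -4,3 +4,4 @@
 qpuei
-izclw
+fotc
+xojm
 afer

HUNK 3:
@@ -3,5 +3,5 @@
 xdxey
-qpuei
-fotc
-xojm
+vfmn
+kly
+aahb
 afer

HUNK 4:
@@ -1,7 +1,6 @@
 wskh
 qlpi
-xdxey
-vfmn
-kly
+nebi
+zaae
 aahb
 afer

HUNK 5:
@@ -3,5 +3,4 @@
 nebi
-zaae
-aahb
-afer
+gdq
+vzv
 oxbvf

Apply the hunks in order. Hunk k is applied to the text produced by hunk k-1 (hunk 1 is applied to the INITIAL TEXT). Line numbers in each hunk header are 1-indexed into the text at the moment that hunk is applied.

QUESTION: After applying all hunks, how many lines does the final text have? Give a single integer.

Hunk 1: at line 1 remove [vozgo,fjh,uhyk] add [qlpi,xdxey,qpuei] -> 7 lines: wskh qlpi xdxey qpuei izclw afer oxbvf
Hunk 2: at line 4 remove [izclw] add [fotc,xojm] -> 8 lines: wskh qlpi xdxey qpuei fotc xojm afer oxbvf
Hunk 3: at line 3 remove [qpuei,fotc,xojm] add [vfmn,kly,aahb] -> 8 lines: wskh qlpi xdxey vfmn kly aahb afer oxbvf
Hunk 4: at line 1 remove [xdxey,vfmn,kly] add [nebi,zaae] -> 7 lines: wskh qlpi nebi zaae aahb afer oxbvf
Hunk 5: at line 3 remove [zaae,aahb,afer] add [gdq,vzv] -> 6 lines: wskh qlpi nebi gdq vzv oxbvf
Final line count: 6

Answer: 6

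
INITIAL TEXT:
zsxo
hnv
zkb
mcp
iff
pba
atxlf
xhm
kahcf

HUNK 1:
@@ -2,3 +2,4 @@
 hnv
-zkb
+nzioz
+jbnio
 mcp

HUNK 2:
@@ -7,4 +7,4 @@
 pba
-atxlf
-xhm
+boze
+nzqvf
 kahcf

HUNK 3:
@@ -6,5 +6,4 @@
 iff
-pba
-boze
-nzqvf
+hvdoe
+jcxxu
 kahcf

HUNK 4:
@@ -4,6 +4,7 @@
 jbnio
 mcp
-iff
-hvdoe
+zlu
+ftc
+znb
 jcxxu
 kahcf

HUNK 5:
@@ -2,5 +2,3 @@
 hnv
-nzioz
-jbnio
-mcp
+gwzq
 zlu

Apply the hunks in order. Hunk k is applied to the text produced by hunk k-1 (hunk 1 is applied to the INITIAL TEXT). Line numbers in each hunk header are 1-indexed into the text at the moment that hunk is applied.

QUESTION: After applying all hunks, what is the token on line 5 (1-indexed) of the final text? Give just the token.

Hunk 1: at line 2 remove [zkb] add [nzioz,jbnio] -> 10 lines: zsxo hnv nzioz jbnio mcp iff pba atxlf xhm kahcf
Hunk 2: at line 7 remove [atxlf,xhm] add [boze,nzqvf] -> 10 lines: zsxo hnv nzioz jbnio mcp iff pba boze nzqvf kahcf
Hunk 3: at line 6 remove [pba,boze,nzqvf] add [hvdoe,jcxxu] -> 9 lines: zsxo hnv nzioz jbnio mcp iff hvdoe jcxxu kahcf
Hunk 4: at line 4 remove [iff,hvdoe] add [zlu,ftc,znb] -> 10 lines: zsxo hnv nzioz jbnio mcp zlu ftc znb jcxxu kahcf
Hunk 5: at line 2 remove [nzioz,jbnio,mcp] add [gwzq] -> 8 lines: zsxo hnv gwzq zlu ftc znb jcxxu kahcf
Final line 5: ftc

Answer: ftc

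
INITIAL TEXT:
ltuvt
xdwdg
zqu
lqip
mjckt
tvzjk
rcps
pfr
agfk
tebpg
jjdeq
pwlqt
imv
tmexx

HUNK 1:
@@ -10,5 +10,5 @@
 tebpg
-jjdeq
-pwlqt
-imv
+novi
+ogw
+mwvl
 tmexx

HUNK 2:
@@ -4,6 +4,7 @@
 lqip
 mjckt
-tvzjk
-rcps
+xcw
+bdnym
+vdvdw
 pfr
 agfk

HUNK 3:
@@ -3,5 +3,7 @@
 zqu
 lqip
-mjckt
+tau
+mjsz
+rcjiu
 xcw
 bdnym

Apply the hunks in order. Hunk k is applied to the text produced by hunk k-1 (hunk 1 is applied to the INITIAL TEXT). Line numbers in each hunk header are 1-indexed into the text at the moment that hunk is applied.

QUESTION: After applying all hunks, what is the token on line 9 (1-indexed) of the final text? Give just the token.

Hunk 1: at line 10 remove [jjdeq,pwlqt,imv] add [novi,ogw,mwvl] -> 14 lines: ltuvt xdwdg zqu lqip mjckt tvzjk rcps pfr agfk tebpg novi ogw mwvl tmexx
Hunk 2: at line 4 remove [tvzjk,rcps] add [xcw,bdnym,vdvdw] -> 15 lines: ltuvt xdwdg zqu lqip mjckt xcw bdnym vdvdw pfr agfk tebpg novi ogw mwvl tmexx
Hunk 3: at line 3 remove [mjckt] add [tau,mjsz,rcjiu] -> 17 lines: ltuvt xdwdg zqu lqip tau mjsz rcjiu xcw bdnym vdvdw pfr agfk tebpg novi ogw mwvl tmexx
Final line 9: bdnym

Answer: bdnym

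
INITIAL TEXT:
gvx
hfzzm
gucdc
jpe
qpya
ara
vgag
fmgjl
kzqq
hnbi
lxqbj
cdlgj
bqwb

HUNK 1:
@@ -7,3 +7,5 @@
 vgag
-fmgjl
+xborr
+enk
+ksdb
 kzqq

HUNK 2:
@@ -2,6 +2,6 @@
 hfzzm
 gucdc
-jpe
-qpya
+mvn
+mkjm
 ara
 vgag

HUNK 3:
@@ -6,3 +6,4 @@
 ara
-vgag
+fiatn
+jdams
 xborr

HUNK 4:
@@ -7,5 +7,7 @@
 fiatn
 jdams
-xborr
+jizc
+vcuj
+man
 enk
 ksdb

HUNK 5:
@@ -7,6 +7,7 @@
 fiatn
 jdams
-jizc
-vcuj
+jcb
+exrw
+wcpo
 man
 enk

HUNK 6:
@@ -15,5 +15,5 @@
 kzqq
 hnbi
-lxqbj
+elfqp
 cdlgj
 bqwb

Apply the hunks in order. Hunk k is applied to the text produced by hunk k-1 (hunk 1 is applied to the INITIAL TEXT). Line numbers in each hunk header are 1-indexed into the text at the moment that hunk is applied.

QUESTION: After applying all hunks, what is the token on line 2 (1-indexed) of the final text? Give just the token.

Answer: hfzzm

Derivation:
Hunk 1: at line 7 remove [fmgjl] add [xborr,enk,ksdb] -> 15 lines: gvx hfzzm gucdc jpe qpya ara vgag xborr enk ksdb kzqq hnbi lxqbj cdlgj bqwb
Hunk 2: at line 2 remove [jpe,qpya] add [mvn,mkjm] -> 15 lines: gvx hfzzm gucdc mvn mkjm ara vgag xborr enk ksdb kzqq hnbi lxqbj cdlgj bqwb
Hunk 3: at line 6 remove [vgag] add [fiatn,jdams] -> 16 lines: gvx hfzzm gucdc mvn mkjm ara fiatn jdams xborr enk ksdb kzqq hnbi lxqbj cdlgj bqwb
Hunk 4: at line 7 remove [xborr] add [jizc,vcuj,man] -> 18 lines: gvx hfzzm gucdc mvn mkjm ara fiatn jdams jizc vcuj man enk ksdb kzqq hnbi lxqbj cdlgj bqwb
Hunk 5: at line 7 remove [jizc,vcuj] add [jcb,exrw,wcpo] -> 19 lines: gvx hfzzm gucdc mvn mkjm ara fiatn jdams jcb exrw wcpo man enk ksdb kzqq hnbi lxqbj cdlgj bqwb
Hunk 6: at line 15 remove [lxqbj] add [elfqp] -> 19 lines: gvx hfzzm gucdc mvn mkjm ara fiatn jdams jcb exrw wcpo man enk ksdb kzqq hnbi elfqp cdlgj bqwb
Final line 2: hfzzm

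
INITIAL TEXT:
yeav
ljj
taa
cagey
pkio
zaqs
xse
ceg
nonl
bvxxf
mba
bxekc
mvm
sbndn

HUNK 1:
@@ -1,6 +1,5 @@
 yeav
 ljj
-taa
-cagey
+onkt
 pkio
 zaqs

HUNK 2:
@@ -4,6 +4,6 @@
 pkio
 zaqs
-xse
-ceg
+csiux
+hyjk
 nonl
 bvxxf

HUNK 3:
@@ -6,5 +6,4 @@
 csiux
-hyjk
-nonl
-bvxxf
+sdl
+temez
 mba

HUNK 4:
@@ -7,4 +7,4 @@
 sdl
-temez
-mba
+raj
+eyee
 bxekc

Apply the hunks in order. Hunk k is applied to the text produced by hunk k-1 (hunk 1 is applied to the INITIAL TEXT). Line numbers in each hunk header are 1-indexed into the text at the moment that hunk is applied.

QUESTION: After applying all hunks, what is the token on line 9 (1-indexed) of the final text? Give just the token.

Hunk 1: at line 1 remove [taa,cagey] add [onkt] -> 13 lines: yeav ljj onkt pkio zaqs xse ceg nonl bvxxf mba bxekc mvm sbndn
Hunk 2: at line 4 remove [xse,ceg] add [csiux,hyjk] -> 13 lines: yeav ljj onkt pkio zaqs csiux hyjk nonl bvxxf mba bxekc mvm sbndn
Hunk 3: at line 6 remove [hyjk,nonl,bvxxf] add [sdl,temez] -> 12 lines: yeav ljj onkt pkio zaqs csiux sdl temez mba bxekc mvm sbndn
Hunk 4: at line 7 remove [temez,mba] add [raj,eyee] -> 12 lines: yeav ljj onkt pkio zaqs csiux sdl raj eyee bxekc mvm sbndn
Final line 9: eyee

Answer: eyee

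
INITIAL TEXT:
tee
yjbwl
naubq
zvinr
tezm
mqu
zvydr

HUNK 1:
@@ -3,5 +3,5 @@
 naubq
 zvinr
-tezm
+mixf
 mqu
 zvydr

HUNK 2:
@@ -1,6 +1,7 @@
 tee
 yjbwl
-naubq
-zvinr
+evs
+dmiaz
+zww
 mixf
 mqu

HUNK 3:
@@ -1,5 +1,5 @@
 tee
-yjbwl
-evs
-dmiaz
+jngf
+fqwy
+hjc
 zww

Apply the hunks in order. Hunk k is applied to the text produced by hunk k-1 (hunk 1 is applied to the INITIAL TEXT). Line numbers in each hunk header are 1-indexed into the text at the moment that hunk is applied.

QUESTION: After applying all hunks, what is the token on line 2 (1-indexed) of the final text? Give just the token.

Answer: jngf

Derivation:
Hunk 1: at line 3 remove [tezm] add [mixf] -> 7 lines: tee yjbwl naubq zvinr mixf mqu zvydr
Hunk 2: at line 1 remove [naubq,zvinr] add [evs,dmiaz,zww] -> 8 lines: tee yjbwl evs dmiaz zww mixf mqu zvydr
Hunk 3: at line 1 remove [yjbwl,evs,dmiaz] add [jngf,fqwy,hjc] -> 8 lines: tee jngf fqwy hjc zww mixf mqu zvydr
Final line 2: jngf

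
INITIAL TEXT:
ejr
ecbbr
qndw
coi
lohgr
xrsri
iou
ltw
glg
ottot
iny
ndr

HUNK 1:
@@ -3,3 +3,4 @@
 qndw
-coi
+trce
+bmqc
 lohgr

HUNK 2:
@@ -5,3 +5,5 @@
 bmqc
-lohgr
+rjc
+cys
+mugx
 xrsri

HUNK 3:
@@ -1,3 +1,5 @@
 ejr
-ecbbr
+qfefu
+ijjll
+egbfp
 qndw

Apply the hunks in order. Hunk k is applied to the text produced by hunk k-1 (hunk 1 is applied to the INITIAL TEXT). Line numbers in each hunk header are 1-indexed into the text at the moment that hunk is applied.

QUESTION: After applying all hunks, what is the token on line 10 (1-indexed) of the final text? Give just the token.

Hunk 1: at line 3 remove [coi] add [trce,bmqc] -> 13 lines: ejr ecbbr qndw trce bmqc lohgr xrsri iou ltw glg ottot iny ndr
Hunk 2: at line 5 remove [lohgr] add [rjc,cys,mugx] -> 15 lines: ejr ecbbr qndw trce bmqc rjc cys mugx xrsri iou ltw glg ottot iny ndr
Hunk 3: at line 1 remove [ecbbr] add [qfefu,ijjll,egbfp] -> 17 lines: ejr qfefu ijjll egbfp qndw trce bmqc rjc cys mugx xrsri iou ltw glg ottot iny ndr
Final line 10: mugx

Answer: mugx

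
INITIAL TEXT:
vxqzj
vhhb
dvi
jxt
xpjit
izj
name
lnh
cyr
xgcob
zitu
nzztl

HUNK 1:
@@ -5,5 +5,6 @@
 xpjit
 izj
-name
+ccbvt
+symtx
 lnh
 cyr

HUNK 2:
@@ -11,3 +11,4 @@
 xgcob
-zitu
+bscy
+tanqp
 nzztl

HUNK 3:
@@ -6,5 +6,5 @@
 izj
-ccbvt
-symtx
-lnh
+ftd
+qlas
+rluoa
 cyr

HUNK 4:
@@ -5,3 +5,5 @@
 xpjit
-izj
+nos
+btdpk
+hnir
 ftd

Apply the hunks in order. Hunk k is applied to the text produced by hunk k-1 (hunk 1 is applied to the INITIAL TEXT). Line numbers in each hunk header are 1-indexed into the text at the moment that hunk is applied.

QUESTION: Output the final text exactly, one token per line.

Hunk 1: at line 5 remove [name] add [ccbvt,symtx] -> 13 lines: vxqzj vhhb dvi jxt xpjit izj ccbvt symtx lnh cyr xgcob zitu nzztl
Hunk 2: at line 11 remove [zitu] add [bscy,tanqp] -> 14 lines: vxqzj vhhb dvi jxt xpjit izj ccbvt symtx lnh cyr xgcob bscy tanqp nzztl
Hunk 3: at line 6 remove [ccbvt,symtx,lnh] add [ftd,qlas,rluoa] -> 14 lines: vxqzj vhhb dvi jxt xpjit izj ftd qlas rluoa cyr xgcob bscy tanqp nzztl
Hunk 4: at line 5 remove [izj] add [nos,btdpk,hnir] -> 16 lines: vxqzj vhhb dvi jxt xpjit nos btdpk hnir ftd qlas rluoa cyr xgcob bscy tanqp nzztl

Answer: vxqzj
vhhb
dvi
jxt
xpjit
nos
btdpk
hnir
ftd
qlas
rluoa
cyr
xgcob
bscy
tanqp
nzztl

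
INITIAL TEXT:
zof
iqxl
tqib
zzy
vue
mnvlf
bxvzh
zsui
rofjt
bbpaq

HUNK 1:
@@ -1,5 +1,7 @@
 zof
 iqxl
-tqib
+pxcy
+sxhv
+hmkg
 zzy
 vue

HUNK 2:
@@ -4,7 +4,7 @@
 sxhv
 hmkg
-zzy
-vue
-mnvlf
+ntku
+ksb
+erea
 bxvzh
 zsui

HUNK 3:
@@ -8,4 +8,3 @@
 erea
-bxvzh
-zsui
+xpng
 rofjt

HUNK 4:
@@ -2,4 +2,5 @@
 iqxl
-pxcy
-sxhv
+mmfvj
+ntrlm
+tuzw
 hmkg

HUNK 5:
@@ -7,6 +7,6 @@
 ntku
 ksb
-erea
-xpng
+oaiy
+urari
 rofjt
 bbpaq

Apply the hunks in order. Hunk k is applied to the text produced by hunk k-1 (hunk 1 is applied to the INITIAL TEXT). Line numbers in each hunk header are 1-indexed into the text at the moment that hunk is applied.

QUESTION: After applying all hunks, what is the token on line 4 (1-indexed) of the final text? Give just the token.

Hunk 1: at line 1 remove [tqib] add [pxcy,sxhv,hmkg] -> 12 lines: zof iqxl pxcy sxhv hmkg zzy vue mnvlf bxvzh zsui rofjt bbpaq
Hunk 2: at line 4 remove [zzy,vue,mnvlf] add [ntku,ksb,erea] -> 12 lines: zof iqxl pxcy sxhv hmkg ntku ksb erea bxvzh zsui rofjt bbpaq
Hunk 3: at line 8 remove [bxvzh,zsui] add [xpng] -> 11 lines: zof iqxl pxcy sxhv hmkg ntku ksb erea xpng rofjt bbpaq
Hunk 4: at line 2 remove [pxcy,sxhv] add [mmfvj,ntrlm,tuzw] -> 12 lines: zof iqxl mmfvj ntrlm tuzw hmkg ntku ksb erea xpng rofjt bbpaq
Hunk 5: at line 7 remove [erea,xpng] add [oaiy,urari] -> 12 lines: zof iqxl mmfvj ntrlm tuzw hmkg ntku ksb oaiy urari rofjt bbpaq
Final line 4: ntrlm

Answer: ntrlm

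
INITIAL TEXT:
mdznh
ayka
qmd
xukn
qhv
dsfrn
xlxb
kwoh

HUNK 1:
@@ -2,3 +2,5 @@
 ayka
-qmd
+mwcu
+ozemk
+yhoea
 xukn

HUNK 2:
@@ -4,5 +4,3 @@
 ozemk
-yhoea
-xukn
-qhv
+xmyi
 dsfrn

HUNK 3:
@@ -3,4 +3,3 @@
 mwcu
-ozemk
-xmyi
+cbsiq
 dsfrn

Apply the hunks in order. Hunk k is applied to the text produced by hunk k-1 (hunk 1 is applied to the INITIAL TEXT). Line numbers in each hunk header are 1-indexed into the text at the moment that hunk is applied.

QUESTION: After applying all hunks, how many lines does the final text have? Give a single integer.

Hunk 1: at line 2 remove [qmd] add [mwcu,ozemk,yhoea] -> 10 lines: mdznh ayka mwcu ozemk yhoea xukn qhv dsfrn xlxb kwoh
Hunk 2: at line 4 remove [yhoea,xukn,qhv] add [xmyi] -> 8 lines: mdznh ayka mwcu ozemk xmyi dsfrn xlxb kwoh
Hunk 3: at line 3 remove [ozemk,xmyi] add [cbsiq] -> 7 lines: mdznh ayka mwcu cbsiq dsfrn xlxb kwoh
Final line count: 7

Answer: 7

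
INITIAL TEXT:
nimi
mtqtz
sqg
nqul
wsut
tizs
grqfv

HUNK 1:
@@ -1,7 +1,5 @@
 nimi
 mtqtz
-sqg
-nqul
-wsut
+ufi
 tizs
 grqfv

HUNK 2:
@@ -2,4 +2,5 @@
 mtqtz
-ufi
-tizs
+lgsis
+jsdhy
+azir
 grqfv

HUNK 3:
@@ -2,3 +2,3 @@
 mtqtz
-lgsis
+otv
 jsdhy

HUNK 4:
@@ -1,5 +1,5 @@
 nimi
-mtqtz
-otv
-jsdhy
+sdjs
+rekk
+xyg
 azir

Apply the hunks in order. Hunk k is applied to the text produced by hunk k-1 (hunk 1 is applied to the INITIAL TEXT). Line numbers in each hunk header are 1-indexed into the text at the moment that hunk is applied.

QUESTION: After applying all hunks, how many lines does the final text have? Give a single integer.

Answer: 6

Derivation:
Hunk 1: at line 1 remove [sqg,nqul,wsut] add [ufi] -> 5 lines: nimi mtqtz ufi tizs grqfv
Hunk 2: at line 2 remove [ufi,tizs] add [lgsis,jsdhy,azir] -> 6 lines: nimi mtqtz lgsis jsdhy azir grqfv
Hunk 3: at line 2 remove [lgsis] add [otv] -> 6 lines: nimi mtqtz otv jsdhy azir grqfv
Hunk 4: at line 1 remove [mtqtz,otv,jsdhy] add [sdjs,rekk,xyg] -> 6 lines: nimi sdjs rekk xyg azir grqfv
Final line count: 6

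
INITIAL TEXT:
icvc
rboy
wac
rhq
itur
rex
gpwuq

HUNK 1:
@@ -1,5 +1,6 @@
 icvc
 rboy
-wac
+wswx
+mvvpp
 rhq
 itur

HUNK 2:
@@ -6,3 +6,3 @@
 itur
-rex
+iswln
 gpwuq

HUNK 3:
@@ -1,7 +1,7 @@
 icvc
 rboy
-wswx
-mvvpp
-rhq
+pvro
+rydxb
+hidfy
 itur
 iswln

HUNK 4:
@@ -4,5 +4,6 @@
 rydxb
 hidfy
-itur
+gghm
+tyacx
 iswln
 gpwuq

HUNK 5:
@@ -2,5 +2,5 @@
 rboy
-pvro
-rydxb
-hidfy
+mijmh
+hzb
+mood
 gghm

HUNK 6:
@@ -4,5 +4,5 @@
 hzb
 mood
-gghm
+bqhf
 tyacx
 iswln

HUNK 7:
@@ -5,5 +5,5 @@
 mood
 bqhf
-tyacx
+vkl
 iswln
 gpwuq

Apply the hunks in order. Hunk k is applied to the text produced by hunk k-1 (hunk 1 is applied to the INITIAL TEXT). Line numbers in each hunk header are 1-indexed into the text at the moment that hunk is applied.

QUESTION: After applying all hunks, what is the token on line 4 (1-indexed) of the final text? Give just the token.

Hunk 1: at line 1 remove [wac] add [wswx,mvvpp] -> 8 lines: icvc rboy wswx mvvpp rhq itur rex gpwuq
Hunk 2: at line 6 remove [rex] add [iswln] -> 8 lines: icvc rboy wswx mvvpp rhq itur iswln gpwuq
Hunk 3: at line 1 remove [wswx,mvvpp,rhq] add [pvro,rydxb,hidfy] -> 8 lines: icvc rboy pvro rydxb hidfy itur iswln gpwuq
Hunk 4: at line 4 remove [itur] add [gghm,tyacx] -> 9 lines: icvc rboy pvro rydxb hidfy gghm tyacx iswln gpwuq
Hunk 5: at line 2 remove [pvro,rydxb,hidfy] add [mijmh,hzb,mood] -> 9 lines: icvc rboy mijmh hzb mood gghm tyacx iswln gpwuq
Hunk 6: at line 4 remove [gghm] add [bqhf] -> 9 lines: icvc rboy mijmh hzb mood bqhf tyacx iswln gpwuq
Hunk 7: at line 5 remove [tyacx] add [vkl] -> 9 lines: icvc rboy mijmh hzb mood bqhf vkl iswln gpwuq
Final line 4: hzb

Answer: hzb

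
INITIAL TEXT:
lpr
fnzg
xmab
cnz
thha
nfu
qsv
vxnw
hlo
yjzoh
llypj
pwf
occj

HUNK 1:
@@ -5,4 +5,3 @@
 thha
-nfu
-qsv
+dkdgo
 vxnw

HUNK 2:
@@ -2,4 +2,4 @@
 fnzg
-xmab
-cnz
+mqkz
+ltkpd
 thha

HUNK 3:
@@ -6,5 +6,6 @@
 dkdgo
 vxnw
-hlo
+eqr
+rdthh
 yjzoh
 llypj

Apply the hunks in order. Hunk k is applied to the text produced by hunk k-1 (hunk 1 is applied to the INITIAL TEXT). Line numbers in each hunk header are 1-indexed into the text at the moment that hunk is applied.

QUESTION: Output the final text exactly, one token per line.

Answer: lpr
fnzg
mqkz
ltkpd
thha
dkdgo
vxnw
eqr
rdthh
yjzoh
llypj
pwf
occj

Derivation:
Hunk 1: at line 5 remove [nfu,qsv] add [dkdgo] -> 12 lines: lpr fnzg xmab cnz thha dkdgo vxnw hlo yjzoh llypj pwf occj
Hunk 2: at line 2 remove [xmab,cnz] add [mqkz,ltkpd] -> 12 lines: lpr fnzg mqkz ltkpd thha dkdgo vxnw hlo yjzoh llypj pwf occj
Hunk 3: at line 6 remove [hlo] add [eqr,rdthh] -> 13 lines: lpr fnzg mqkz ltkpd thha dkdgo vxnw eqr rdthh yjzoh llypj pwf occj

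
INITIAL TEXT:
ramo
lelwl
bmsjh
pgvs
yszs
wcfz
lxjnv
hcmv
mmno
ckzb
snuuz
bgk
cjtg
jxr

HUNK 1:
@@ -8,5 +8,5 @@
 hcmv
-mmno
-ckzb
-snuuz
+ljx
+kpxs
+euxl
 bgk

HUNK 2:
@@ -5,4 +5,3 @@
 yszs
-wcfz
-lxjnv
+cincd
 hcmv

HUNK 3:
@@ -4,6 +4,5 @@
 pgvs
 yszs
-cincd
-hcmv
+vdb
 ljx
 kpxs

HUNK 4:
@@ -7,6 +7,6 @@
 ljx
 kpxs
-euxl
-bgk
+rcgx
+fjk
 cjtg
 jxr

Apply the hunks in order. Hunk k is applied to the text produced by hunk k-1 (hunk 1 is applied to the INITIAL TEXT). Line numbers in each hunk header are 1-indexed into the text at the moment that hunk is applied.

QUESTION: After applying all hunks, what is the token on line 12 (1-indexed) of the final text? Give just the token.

Hunk 1: at line 8 remove [mmno,ckzb,snuuz] add [ljx,kpxs,euxl] -> 14 lines: ramo lelwl bmsjh pgvs yszs wcfz lxjnv hcmv ljx kpxs euxl bgk cjtg jxr
Hunk 2: at line 5 remove [wcfz,lxjnv] add [cincd] -> 13 lines: ramo lelwl bmsjh pgvs yszs cincd hcmv ljx kpxs euxl bgk cjtg jxr
Hunk 3: at line 4 remove [cincd,hcmv] add [vdb] -> 12 lines: ramo lelwl bmsjh pgvs yszs vdb ljx kpxs euxl bgk cjtg jxr
Hunk 4: at line 7 remove [euxl,bgk] add [rcgx,fjk] -> 12 lines: ramo lelwl bmsjh pgvs yszs vdb ljx kpxs rcgx fjk cjtg jxr
Final line 12: jxr

Answer: jxr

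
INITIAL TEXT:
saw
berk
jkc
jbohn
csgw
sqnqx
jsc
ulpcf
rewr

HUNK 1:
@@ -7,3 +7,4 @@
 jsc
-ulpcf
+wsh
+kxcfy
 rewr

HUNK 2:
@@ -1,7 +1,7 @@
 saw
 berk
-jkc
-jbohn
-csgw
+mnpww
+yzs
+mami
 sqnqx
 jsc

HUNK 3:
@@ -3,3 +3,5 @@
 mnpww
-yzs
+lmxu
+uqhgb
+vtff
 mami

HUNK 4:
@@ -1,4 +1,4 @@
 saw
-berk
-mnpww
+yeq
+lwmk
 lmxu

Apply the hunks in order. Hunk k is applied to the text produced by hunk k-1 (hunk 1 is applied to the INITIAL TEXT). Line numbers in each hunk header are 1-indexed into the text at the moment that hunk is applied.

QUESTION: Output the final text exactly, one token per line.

Answer: saw
yeq
lwmk
lmxu
uqhgb
vtff
mami
sqnqx
jsc
wsh
kxcfy
rewr

Derivation:
Hunk 1: at line 7 remove [ulpcf] add [wsh,kxcfy] -> 10 lines: saw berk jkc jbohn csgw sqnqx jsc wsh kxcfy rewr
Hunk 2: at line 1 remove [jkc,jbohn,csgw] add [mnpww,yzs,mami] -> 10 lines: saw berk mnpww yzs mami sqnqx jsc wsh kxcfy rewr
Hunk 3: at line 3 remove [yzs] add [lmxu,uqhgb,vtff] -> 12 lines: saw berk mnpww lmxu uqhgb vtff mami sqnqx jsc wsh kxcfy rewr
Hunk 4: at line 1 remove [berk,mnpww] add [yeq,lwmk] -> 12 lines: saw yeq lwmk lmxu uqhgb vtff mami sqnqx jsc wsh kxcfy rewr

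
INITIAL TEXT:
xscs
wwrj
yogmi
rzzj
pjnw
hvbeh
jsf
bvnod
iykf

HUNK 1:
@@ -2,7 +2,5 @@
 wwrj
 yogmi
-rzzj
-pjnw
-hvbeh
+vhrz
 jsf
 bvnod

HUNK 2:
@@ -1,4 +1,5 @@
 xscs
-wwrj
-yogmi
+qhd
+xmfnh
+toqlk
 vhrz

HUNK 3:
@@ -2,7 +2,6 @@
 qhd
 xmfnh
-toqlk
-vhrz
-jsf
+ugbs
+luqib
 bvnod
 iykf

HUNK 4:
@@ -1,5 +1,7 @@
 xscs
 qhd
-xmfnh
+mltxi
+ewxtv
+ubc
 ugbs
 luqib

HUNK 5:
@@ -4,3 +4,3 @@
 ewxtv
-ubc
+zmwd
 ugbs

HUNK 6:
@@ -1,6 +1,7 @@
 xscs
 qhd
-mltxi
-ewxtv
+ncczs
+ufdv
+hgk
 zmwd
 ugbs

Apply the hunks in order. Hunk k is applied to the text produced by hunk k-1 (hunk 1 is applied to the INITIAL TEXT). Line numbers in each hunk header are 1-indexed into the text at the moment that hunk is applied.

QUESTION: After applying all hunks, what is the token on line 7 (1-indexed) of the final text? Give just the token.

Answer: ugbs

Derivation:
Hunk 1: at line 2 remove [rzzj,pjnw,hvbeh] add [vhrz] -> 7 lines: xscs wwrj yogmi vhrz jsf bvnod iykf
Hunk 2: at line 1 remove [wwrj,yogmi] add [qhd,xmfnh,toqlk] -> 8 lines: xscs qhd xmfnh toqlk vhrz jsf bvnod iykf
Hunk 3: at line 2 remove [toqlk,vhrz,jsf] add [ugbs,luqib] -> 7 lines: xscs qhd xmfnh ugbs luqib bvnod iykf
Hunk 4: at line 1 remove [xmfnh] add [mltxi,ewxtv,ubc] -> 9 lines: xscs qhd mltxi ewxtv ubc ugbs luqib bvnod iykf
Hunk 5: at line 4 remove [ubc] add [zmwd] -> 9 lines: xscs qhd mltxi ewxtv zmwd ugbs luqib bvnod iykf
Hunk 6: at line 1 remove [mltxi,ewxtv] add [ncczs,ufdv,hgk] -> 10 lines: xscs qhd ncczs ufdv hgk zmwd ugbs luqib bvnod iykf
Final line 7: ugbs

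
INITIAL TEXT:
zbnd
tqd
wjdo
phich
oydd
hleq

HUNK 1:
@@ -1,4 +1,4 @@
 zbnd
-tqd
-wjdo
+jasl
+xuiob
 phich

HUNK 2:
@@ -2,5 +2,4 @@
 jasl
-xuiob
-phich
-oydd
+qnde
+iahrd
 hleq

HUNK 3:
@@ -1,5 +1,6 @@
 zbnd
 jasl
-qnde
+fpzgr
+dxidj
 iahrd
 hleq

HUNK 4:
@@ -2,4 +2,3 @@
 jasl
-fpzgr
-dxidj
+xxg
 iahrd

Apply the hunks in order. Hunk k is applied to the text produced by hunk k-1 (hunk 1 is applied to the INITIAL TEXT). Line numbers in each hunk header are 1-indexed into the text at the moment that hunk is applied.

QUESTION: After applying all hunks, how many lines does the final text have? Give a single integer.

Hunk 1: at line 1 remove [tqd,wjdo] add [jasl,xuiob] -> 6 lines: zbnd jasl xuiob phich oydd hleq
Hunk 2: at line 2 remove [xuiob,phich,oydd] add [qnde,iahrd] -> 5 lines: zbnd jasl qnde iahrd hleq
Hunk 3: at line 1 remove [qnde] add [fpzgr,dxidj] -> 6 lines: zbnd jasl fpzgr dxidj iahrd hleq
Hunk 4: at line 2 remove [fpzgr,dxidj] add [xxg] -> 5 lines: zbnd jasl xxg iahrd hleq
Final line count: 5

Answer: 5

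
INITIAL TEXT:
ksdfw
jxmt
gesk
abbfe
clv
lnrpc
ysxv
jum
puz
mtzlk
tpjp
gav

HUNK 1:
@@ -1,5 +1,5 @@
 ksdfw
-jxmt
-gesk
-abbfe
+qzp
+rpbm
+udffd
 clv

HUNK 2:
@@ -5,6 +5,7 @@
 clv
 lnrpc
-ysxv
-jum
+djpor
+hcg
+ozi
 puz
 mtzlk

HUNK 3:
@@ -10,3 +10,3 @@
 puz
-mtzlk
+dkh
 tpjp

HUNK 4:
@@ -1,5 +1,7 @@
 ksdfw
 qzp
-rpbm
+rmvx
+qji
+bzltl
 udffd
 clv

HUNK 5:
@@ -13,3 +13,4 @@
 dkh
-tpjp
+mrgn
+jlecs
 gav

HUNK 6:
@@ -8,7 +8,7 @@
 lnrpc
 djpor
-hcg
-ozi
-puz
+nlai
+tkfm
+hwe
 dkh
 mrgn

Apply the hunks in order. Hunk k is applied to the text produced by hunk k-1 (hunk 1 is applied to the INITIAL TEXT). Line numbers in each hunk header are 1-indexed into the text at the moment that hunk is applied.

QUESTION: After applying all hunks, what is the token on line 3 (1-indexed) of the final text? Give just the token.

Answer: rmvx

Derivation:
Hunk 1: at line 1 remove [jxmt,gesk,abbfe] add [qzp,rpbm,udffd] -> 12 lines: ksdfw qzp rpbm udffd clv lnrpc ysxv jum puz mtzlk tpjp gav
Hunk 2: at line 5 remove [ysxv,jum] add [djpor,hcg,ozi] -> 13 lines: ksdfw qzp rpbm udffd clv lnrpc djpor hcg ozi puz mtzlk tpjp gav
Hunk 3: at line 10 remove [mtzlk] add [dkh] -> 13 lines: ksdfw qzp rpbm udffd clv lnrpc djpor hcg ozi puz dkh tpjp gav
Hunk 4: at line 1 remove [rpbm] add [rmvx,qji,bzltl] -> 15 lines: ksdfw qzp rmvx qji bzltl udffd clv lnrpc djpor hcg ozi puz dkh tpjp gav
Hunk 5: at line 13 remove [tpjp] add [mrgn,jlecs] -> 16 lines: ksdfw qzp rmvx qji bzltl udffd clv lnrpc djpor hcg ozi puz dkh mrgn jlecs gav
Hunk 6: at line 8 remove [hcg,ozi,puz] add [nlai,tkfm,hwe] -> 16 lines: ksdfw qzp rmvx qji bzltl udffd clv lnrpc djpor nlai tkfm hwe dkh mrgn jlecs gav
Final line 3: rmvx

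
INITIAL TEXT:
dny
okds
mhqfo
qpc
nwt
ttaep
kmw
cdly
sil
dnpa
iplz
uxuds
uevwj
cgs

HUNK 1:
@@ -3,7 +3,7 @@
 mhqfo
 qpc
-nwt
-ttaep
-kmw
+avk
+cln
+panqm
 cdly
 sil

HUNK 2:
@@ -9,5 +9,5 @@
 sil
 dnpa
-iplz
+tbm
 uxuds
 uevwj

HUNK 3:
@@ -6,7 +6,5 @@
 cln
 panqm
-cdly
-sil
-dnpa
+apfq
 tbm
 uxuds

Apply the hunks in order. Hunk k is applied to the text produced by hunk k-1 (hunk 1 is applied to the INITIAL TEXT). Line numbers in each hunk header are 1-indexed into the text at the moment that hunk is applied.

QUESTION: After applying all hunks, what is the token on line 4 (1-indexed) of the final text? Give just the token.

Hunk 1: at line 3 remove [nwt,ttaep,kmw] add [avk,cln,panqm] -> 14 lines: dny okds mhqfo qpc avk cln panqm cdly sil dnpa iplz uxuds uevwj cgs
Hunk 2: at line 9 remove [iplz] add [tbm] -> 14 lines: dny okds mhqfo qpc avk cln panqm cdly sil dnpa tbm uxuds uevwj cgs
Hunk 3: at line 6 remove [cdly,sil,dnpa] add [apfq] -> 12 lines: dny okds mhqfo qpc avk cln panqm apfq tbm uxuds uevwj cgs
Final line 4: qpc

Answer: qpc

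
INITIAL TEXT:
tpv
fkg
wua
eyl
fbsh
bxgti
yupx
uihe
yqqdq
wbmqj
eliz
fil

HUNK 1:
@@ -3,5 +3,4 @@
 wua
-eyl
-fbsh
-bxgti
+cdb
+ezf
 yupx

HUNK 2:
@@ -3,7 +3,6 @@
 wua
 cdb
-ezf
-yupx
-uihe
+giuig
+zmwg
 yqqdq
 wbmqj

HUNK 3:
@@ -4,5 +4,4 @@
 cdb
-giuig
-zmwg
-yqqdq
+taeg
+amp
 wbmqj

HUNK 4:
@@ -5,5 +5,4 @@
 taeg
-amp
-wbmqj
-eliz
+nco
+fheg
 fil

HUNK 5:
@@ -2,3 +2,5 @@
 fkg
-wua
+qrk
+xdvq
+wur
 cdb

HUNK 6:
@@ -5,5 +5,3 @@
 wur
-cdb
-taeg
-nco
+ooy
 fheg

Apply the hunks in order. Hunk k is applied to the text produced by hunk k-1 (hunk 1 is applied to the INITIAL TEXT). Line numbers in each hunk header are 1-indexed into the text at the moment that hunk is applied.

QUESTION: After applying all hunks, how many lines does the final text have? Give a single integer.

Answer: 8

Derivation:
Hunk 1: at line 3 remove [eyl,fbsh,bxgti] add [cdb,ezf] -> 11 lines: tpv fkg wua cdb ezf yupx uihe yqqdq wbmqj eliz fil
Hunk 2: at line 3 remove [ezf,yupx,uihe] add [giuig,zmwg] -> 10 lines: tpv fkg wua cdb giuig zmwg yqqdq wbmqj eliz fil
Hunk 3: at line 4 remove [giuig,zmwg,yqqdq] add [taeg,amp] -> 9 lines: tpv fkg wua cdb taeg amp wbmqj eliz fil
Hunk 4: at line 5 remove [amp,wbmqj,eliz] add [nco,fheg] -> 8 lines: tpv fkg wua cdb taeg nco fheg fil
Hunk 5: at line 2 remove [wua] add [qrk,xdvq,wur] -> 10 lines: tpv fkg qrk xdvq wur cdb taeg nco fheg fil
Hunk 6: at line 5 remove [cdb,taeg,nco] add [ooy] -> 8 lines: tpv fkg qrk xdvq wur ooy fheg fil
Final line count: 8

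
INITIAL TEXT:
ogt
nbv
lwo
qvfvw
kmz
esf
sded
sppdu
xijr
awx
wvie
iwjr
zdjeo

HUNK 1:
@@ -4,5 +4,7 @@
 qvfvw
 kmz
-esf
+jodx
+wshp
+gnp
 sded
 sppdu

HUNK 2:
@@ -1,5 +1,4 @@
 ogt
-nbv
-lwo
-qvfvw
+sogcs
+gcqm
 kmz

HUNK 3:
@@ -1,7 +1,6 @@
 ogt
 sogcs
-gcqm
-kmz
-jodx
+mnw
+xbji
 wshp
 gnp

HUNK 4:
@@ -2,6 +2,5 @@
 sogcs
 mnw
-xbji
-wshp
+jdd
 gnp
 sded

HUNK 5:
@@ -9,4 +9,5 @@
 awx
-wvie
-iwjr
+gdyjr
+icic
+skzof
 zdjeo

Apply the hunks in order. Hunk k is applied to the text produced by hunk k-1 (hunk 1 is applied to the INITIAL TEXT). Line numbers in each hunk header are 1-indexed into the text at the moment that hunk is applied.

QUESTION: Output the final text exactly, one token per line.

Hunk 1: at line 4 remove [esf] add [jodx,wshp,gnp] -> 15 lines: ogt nbv lwo qvfvw kmz jodx wshp gnp sded sppdu xijr awx wvie iwjr zdjeo
Hunk 2: at line 1 remove [nbv,lwo,qvfvw] add [sogcs,gcqm] -> 14 lines: ogt sogcs gcqm kmz jodx wshp gnp sded sppdu xijr awx wvie iwjr zdjeo
Hunk 3: at line 1 remove [gcqm,kmz,jodx] add [mnw,xbji] -> 13 lines: ogt sogcs mnw xbji wshp gnp sded sppdu xijr awx wvie iwjr zdjeo
Hunk 4: at line 2 remove [xbji,wshp] add [jdd] -> 12 lines: ogt sogcs mnw jdd gnp sded sppdu xijr awx wvie iwjr zdjeo
Hunk 5: at line 9 remove [wvie,iwjr] add [gdyjr,icic,skzof] -> 13 lines: ogt sogcs mnw jdd gnp sded sppdu xijr awx gdyjr icic skzof zdjeo

Answer: ogt
sogcs
mnw
jdd
gnp
sded
sppdu
xijr
awx
gdyjr
icic
skzof
zdjeo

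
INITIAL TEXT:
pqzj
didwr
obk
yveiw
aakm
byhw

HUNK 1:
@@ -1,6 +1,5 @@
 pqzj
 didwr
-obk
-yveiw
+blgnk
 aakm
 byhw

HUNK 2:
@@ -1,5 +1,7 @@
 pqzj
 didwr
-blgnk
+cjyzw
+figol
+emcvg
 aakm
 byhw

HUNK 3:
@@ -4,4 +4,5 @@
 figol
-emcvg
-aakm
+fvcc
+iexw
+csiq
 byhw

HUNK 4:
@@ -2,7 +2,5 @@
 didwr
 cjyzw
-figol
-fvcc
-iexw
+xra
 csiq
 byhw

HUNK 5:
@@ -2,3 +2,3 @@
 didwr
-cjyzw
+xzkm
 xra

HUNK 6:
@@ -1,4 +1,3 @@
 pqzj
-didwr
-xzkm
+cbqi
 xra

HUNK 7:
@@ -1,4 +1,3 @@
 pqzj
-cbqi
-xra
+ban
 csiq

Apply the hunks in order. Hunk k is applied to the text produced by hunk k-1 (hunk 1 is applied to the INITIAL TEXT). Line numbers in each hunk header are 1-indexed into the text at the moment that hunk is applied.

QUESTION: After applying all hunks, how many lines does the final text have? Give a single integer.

Hunk 1: at line 1 remove [obk,yveiw] add [blgnk] -> 5 lines: pqzj didwr blgnk aakm byhw
Hunk 2: at line 1 remove [blgnk] add [cjyzw,figol,emcvg] -> 7 lines: pqzj didwr cjyzw figol emcvg aakm byhw
Hunk 3: at line 4 remove [emcvg,aakm] add [fvcc,iexw,csiq] -> 8 lines: pqzj didwr cjyzw figol fvcc iexw csiq byhw
Hunk 4: at line 2 remove [figol,fvcc,iexw] add [xra] -> 6 lines: pqzj didwr cjyzw xra csiq byhw
Hunk 5: at line 2 remove [cjyzw] add [xzkm] -> 6 lines: pqzj didwr xzkm xra csiq byhw
Hunk 6: at line 1 remove [didwr,xzkm] add [cbqi] -> 5 lines: pqzj cbqi xra csiq byhw
Hunk 7: at line 1 remove [cbqi,xra] add [ban] -> 4 lines: pqzj ban csiq byhw
Final line count: 4

Answer: 4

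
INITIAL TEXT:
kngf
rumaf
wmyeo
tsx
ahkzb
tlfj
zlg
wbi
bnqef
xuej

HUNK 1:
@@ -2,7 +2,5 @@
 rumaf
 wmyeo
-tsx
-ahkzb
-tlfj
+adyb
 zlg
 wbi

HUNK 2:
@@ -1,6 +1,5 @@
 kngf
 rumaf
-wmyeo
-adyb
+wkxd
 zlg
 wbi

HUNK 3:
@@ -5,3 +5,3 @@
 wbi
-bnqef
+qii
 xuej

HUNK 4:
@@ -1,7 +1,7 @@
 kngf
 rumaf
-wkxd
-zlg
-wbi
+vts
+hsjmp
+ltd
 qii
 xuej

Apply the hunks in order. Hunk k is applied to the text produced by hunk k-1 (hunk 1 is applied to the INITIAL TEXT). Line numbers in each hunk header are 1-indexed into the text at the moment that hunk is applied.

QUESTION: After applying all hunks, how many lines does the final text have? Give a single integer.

Answer: 7

Derivation:
Hunk 1: at line 2 remove [tsx,ahkzb,tlfj] add [adyb] -> 8 lines: kngf rumaf wmyeo adyb zlg wbi bnqef xuej
Hunk 2: at line 1 remove [wmyeo,adyb] add [wkxd] -> 7 lines: kngf rumaf wkxd zlg wbi bnqef xuej
Hunk 3: at line 5 remove [bnqef] add [qii] -> 7 lines: kngf rumaf wkxd zlg wbi qii xuej
Hunk 4: at line 1 remove [wkxd,zlg,wbi] add [vts,hsjmp,ltd] -> 7 lines: kngf rumaf vts hsjmp ltd qii xuej
Final line count: 7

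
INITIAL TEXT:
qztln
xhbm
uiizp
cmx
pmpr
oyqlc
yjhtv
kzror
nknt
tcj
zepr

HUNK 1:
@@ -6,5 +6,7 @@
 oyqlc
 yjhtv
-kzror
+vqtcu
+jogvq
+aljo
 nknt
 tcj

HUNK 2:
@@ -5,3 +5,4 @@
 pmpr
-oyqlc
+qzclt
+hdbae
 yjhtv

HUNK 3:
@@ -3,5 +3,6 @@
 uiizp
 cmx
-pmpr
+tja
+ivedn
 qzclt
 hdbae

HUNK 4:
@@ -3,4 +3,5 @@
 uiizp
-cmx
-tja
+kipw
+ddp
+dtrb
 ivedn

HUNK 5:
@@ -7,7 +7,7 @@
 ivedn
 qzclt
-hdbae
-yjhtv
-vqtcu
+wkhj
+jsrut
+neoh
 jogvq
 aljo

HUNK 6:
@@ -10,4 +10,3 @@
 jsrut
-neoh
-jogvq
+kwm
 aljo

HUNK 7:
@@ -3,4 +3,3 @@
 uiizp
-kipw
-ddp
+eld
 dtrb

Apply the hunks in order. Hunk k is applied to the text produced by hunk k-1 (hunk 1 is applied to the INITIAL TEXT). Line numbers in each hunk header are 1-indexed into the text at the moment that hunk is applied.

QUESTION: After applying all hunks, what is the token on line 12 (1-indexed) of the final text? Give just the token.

Hunk 1: at line 6 remove [kzror] add [vqtcu,jogvq,aljo] -> 13 lines: qztln xhbm uiizp cmx pmpr oyqlc yjhtv vqtcu jogvq aljo nknt tcj zepr
Hunk 2: at line 5 remove [oyqlc] add [qzclt,hdbae] -> 14 lines: qztln xhbm uiizp cmx pmpr qzclt hdbae yjhtv vqtcu jogvq aljo nknt tcj zepr
Hunk 3: at line 3 remove [pmpr] add [tja,ivedn] -> 15 lines: qztln xhbm uiizp cmx tja ivedn qzclt hdbae yjhtv vqtcu jogvq aljo nknt tcj zepr
Hunk 4: at line 3 remove [cmx,tja] add [kipw,ddp,dtrb] -> 16 lines: qztln xhbm uiizp kipw ddp dtrb ivedn qzclt hdbae yjhtv vqtcu jogvq aljo nknt tcj zepr
Hunk 5: at line 7 remove [hdbae,yjhtv,vqtcu] add [wkhj,jsrut,neoh] -> 16 lines: qztln xhbm uiizp kipw ddp dtrb ivedn qzclt wkhj jsrut neoh jogvq aljo nknt tcj zepr
Hunk 6: at line 10 remove [neoh,jogvq] add [kwm] -> 15 lines: qztln xhbm uiizp kipw ddp dtrb ivedn qzclt wkhj jsrut kwm aljo nknt tcj zepr
Hunk 7: at line 3 remove [kipw,ddp] add [eld] -> 14 lines: qztln xhbm uiizp eld dtrb ivedn qzclt wkhj jsrut kwm aljo nknt tcj zepr
Final line 12: nknt

Answer: nknt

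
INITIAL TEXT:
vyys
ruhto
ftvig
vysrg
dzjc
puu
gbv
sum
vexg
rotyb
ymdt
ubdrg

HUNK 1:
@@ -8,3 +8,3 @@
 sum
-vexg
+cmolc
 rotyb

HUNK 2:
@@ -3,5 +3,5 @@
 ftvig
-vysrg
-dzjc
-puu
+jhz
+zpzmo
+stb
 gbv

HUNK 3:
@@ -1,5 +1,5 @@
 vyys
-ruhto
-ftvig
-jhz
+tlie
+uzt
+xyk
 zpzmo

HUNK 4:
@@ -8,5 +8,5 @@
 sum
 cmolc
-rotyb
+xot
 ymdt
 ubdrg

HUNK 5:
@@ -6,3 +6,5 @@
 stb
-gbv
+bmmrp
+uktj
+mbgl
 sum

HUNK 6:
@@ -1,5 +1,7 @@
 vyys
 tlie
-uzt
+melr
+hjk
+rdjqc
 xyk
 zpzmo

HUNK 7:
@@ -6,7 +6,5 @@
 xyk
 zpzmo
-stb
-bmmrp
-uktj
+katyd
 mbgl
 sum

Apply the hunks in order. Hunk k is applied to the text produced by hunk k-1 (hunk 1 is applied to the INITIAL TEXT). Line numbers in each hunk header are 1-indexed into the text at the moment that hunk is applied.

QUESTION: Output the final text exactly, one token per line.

Answer: vyys
tlie
melr
hjk
rdjqc
xyk
zpzmo
katyd
mbgl
sum
cmolc
xot
ymdt
ubdrg

Derivation:
Hunk 1: at line 8 remove [vexg] add [cmolc] -> 12 lines: vyys ruhto ftvig vysrg dzjc puu gbv sum cmolc rotyb ymdt ubdrg
Hunk 2: at line 3 remove [vysrg,dzjc,puu] add [jhz,zpzmo,stb] -> 12 lines: vyys ruhto ftvig jhz zpzmo stb gbv sum cmolc rotyb ymdt ubdrg
Hunk 3: at line 1 remove [ruhto,ftvig,jhz] add [tlie,uzt,xyk] -> 12 lines: vyys tlie uzt xyk zpzmo stb gbv sum cmolc rotyb ymdt ubdrg
Hunk 4: at line 8 remove [rotyb] add [xot] -> 12 lines: vyys tlie uzt xyk zpzmo stb gbv sum cmolc xot ymdt ubdrg
Hunk 5: at line 6 remove [gbv] add [bmmrp,uktj,mbgl] -> 14 lines: vyys tlie uzt xyk zpzmo stb bmmrp uktj mbgl sum cmolc xot ymdt ubdrg
Hunk 6: at line 1 remove [uzt] add [melr,hjk,rdjqc] -> 16 lines: vyys tlie melr hjk rdjqc xyk zpzmo stb bmmrp uktj mbgl sum cmolc xot ymdt ubdrg
Hunk 7: at line 6 remove [stb,bmmrp,uktj] add [katyd] -> 14 lines: vyys tlie melr hjk rdjqc xyk zpzmo katyd mbgl sum cmolc xot ymdt ubdrg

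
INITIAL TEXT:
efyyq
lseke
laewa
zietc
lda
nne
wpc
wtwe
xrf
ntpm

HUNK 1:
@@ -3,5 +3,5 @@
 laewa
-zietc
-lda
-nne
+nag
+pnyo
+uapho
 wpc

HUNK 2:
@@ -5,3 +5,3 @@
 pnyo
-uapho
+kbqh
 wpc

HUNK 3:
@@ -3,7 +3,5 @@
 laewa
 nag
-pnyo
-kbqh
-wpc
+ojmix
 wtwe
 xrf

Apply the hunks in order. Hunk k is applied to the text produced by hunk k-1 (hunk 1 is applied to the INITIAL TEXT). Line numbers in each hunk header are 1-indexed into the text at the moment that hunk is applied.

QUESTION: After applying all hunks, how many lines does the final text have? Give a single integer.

Hunk 1: at line 3 remove [zietc,lda,nne] add [nag,pnyo,uapho] -> 10 lines: efyyq lseke laewa nag pnyo uapho wpc wtwe xrf ntpm
Hunk 2: at line 5 remove [uapho] add [kbqh] -> 10 lines: efyyq lseke laewa nag pnyo kbqh wpc wtwe xrf ntpm
Hunk 3: at line 3 remove [pnyo,kbqh,wpc] add [ojmix] -> 8 lines: efyyq lseke laewa nag ojmix wtwe xrf ntpm
Final line count: 8

Answer: 8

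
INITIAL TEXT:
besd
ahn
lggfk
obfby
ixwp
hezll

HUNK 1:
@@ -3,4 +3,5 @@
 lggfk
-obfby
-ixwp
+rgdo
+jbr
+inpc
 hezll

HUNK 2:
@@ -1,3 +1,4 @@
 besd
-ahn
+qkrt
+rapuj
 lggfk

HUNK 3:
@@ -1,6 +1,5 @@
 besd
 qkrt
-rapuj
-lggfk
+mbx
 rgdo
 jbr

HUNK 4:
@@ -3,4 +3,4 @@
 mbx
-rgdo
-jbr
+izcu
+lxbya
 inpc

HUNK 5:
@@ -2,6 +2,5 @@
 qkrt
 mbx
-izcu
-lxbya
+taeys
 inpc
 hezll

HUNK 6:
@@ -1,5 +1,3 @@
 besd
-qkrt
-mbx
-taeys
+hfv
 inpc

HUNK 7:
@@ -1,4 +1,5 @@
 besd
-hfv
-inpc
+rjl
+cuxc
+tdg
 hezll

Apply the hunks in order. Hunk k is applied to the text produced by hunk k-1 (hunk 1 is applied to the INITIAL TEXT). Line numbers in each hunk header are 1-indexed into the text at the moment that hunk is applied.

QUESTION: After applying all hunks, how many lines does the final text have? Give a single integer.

Answer: 5

Derivation:
Hunk 1: at line 3 remove [obfby,ixwp] add [rgdo,jbr,inpc] -> 7 lines: besd ahn lggfk rgdo jbr inpc hezll
Hunk 2: at line 1 remove [ahn] add [qkrt,rapuj] -> 8 lines: besd qkrt rapuj lggfk rgdo jbr inpc hezll
Hunk 3: at line 1 remove [rapuj,lggfk] add [mbx] -> 7 lines: besd qkrt mbx rgdo jbr inpc hezll
Hunk 4: at line 3 remove [rgdo,jbr] add [izcu,lxbya] -> 7 lines: besd qkrt mbx izcu lxbya inpc hezll
Hunk 5: at line 2 remove [izcu,lxbya] add [taeys] -> 6 lines: besd qkrt mbx taeys inpc hezll
Hunk 6: at line 1 remove [qkrt,mbx,taeys] add [hfv] -> 4 lines: besd hfv inpc hezll
Hunk 7: at line 1 remove [hfv,inpc] add [rjl,cuxc,tdg] -> 5 lines: besd rjl cuxc tdg hezll
Final line count: 5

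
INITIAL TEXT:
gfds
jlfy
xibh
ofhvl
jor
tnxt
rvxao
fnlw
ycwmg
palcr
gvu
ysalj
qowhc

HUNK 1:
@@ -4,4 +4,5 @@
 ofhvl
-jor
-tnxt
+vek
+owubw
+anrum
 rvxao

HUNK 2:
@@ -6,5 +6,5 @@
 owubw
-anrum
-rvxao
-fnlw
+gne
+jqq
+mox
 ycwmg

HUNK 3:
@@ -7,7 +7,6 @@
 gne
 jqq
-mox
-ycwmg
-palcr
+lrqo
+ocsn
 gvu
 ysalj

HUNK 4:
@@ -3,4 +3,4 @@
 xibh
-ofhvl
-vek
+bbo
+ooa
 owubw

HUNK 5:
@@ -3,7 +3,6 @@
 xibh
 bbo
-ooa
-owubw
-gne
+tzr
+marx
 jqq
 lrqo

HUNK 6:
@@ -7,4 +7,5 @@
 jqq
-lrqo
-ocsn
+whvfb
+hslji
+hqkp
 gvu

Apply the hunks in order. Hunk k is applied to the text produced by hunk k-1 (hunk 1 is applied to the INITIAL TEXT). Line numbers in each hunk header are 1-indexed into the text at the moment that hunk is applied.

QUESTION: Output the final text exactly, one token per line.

Hunk 1: at line 4 remove [jor,tnxt] add [vek,owubw,anrum] -> 14 lines: gfds jlfy xibh ofhvl vek owubw anrum rvxao fnlw ycwmg palcr gvu ysalj qowhc
Hunk 2: at line 6 remove [anrum,rvxao,fnlw] add [gne,jqq,mox] -> 14 lines: gfds jlfy xibh ofhvl vek owubw gne jqq mox ycwmg palcr gvu ysalj qowhc
Hunk 3: at line 7 remove [mox,ycwmg,palcr] add [lrqo,ocsn] -> 13 lines: gfds jlfy xibh ofhvl vek owubw gne jqq lrqo ocsn gvu ysalj qowhc
Hunk 4: at line 3 remove [ofhvl,vek] add [bbo,ooa] -> 13 lines: gfds jlfy xibh bbo ooa owubw gne jqq lrqo ocsn gvu ysalj qowhc
Hunk 5: at line 3 remove [ooa,owubw,gne] add [tzr,marx] -> 12 lines: gfds jlfy xibh bbo tzr marx jqq lrqo ocsn gvu ysalj qowhc
Hunk 6: at line 7 remove [lrqo,ocsn] add [whvfb,hslji,hqkp] -> 13 lines: gfds jlfy xibh bbo tzr marx jqq whvfb hslji hqkp gvu ysalj qowhc

Answer: gfds
jlfy
xibh
bbo
tzr
marx
jqq
whvfb
hslji
hqkp
gvu
ysalj
qowhc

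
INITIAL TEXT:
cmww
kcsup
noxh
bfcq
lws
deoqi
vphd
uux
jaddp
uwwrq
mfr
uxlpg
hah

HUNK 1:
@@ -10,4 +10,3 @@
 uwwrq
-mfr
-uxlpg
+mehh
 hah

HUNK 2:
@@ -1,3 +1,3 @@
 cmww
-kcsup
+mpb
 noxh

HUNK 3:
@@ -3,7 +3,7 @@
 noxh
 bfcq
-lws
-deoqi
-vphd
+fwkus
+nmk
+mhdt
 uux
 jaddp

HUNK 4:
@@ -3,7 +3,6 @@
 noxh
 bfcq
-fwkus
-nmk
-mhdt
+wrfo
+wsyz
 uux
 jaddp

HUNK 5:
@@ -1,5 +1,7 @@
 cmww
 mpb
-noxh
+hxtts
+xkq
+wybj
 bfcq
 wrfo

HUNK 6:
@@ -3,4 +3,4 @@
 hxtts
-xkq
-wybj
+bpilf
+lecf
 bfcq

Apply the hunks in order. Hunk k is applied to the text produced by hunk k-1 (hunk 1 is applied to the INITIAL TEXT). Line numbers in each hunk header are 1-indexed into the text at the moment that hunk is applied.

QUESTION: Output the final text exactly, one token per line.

Answer: cmww
mpb
hxtts
bpilf
lecf
bfcq
wrfo
wsyz
uux
jaddp
uwwrq
mehh
hah

Derivation:
Hunk 1: at line 10 remove [mfr,uxlpg] add [mehh] -> 12 lines: cmww kcsup noxh bfcq lws deoqi vphd uux jaddp uwwrq mehh hah
Hunk 2: at line 1 remove [kcsup] add [mpb] -> 12 lines: cmww mpb noxh bfcq lws deoqi vphd uux jaddp uwwrq mehh hah
Hunk 3: at line 3 remove [lws,deoqi,vphd] add [fwkus,nmk,mhdt] -> 12 lines: cmww mpb noxh bfcq fwkus nmk mhdt uux jaddp uwwrq mehh hah
Hunk 4: at line 3 remove [fwkus,nmk,mhdt] add [wrfo,wsyz] -> 11 lines: cmww mpb noxh bfcq wrfo wsyz uux jaddp uwwrq mehh hah
Hunk 5: at line 1 remove [noxh] add [hxtts,xkq,wybj] -> 13 lines: cmww mpb hxtts xkq wybj bfcq wrfo wsyz uux jaddp uwwrq mehh hah
Hunk 6: at line 3 remove [xkq,wybj] add [bpilf,lecf] -> 13 lines: cmww mpb hxtts bpilf lecf bfcq wrfo wsyz uux jaddp uwwrq mehh hah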